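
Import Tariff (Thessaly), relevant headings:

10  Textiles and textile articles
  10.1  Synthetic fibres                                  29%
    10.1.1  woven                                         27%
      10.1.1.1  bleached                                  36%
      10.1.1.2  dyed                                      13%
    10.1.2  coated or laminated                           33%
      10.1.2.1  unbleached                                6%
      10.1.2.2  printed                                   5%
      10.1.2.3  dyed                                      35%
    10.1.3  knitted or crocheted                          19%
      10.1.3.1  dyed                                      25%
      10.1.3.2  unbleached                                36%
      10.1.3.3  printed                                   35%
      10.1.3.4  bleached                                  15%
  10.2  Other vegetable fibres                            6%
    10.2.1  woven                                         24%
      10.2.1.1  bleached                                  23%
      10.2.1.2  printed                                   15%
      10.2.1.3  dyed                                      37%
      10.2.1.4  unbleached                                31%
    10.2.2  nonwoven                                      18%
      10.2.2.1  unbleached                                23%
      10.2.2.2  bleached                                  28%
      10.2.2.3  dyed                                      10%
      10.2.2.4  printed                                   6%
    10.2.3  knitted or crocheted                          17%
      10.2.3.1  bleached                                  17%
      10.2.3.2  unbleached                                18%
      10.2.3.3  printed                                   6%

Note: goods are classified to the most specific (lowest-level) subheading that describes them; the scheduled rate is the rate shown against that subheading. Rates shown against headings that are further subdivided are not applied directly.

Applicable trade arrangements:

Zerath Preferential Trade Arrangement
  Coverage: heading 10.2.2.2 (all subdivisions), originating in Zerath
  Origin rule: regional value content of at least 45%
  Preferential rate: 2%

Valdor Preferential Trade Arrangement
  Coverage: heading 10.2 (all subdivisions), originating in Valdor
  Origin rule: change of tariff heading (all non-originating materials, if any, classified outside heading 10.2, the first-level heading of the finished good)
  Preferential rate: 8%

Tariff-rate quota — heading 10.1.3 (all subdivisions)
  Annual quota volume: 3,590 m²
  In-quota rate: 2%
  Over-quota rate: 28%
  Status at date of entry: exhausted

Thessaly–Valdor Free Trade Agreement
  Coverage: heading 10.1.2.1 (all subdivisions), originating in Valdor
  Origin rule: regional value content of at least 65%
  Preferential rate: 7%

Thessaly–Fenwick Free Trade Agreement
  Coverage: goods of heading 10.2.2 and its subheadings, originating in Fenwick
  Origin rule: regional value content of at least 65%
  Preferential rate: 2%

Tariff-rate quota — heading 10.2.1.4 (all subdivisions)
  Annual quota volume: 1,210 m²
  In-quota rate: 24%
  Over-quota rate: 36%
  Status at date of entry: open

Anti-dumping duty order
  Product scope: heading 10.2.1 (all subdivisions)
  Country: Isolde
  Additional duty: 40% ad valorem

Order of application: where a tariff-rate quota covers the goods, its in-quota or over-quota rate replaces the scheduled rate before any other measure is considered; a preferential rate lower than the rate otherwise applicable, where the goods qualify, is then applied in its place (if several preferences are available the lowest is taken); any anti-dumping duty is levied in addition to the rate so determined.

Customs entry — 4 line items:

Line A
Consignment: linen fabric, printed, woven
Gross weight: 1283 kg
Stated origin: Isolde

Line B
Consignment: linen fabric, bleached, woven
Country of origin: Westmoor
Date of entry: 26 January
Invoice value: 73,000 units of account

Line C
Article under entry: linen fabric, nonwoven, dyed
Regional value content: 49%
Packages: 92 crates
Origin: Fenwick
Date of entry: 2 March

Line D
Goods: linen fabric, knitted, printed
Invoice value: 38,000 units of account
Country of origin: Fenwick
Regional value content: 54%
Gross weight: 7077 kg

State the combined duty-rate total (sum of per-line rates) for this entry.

Line A: linen → 10.2; woven → 10.2.1; printed → 10.2.1.2. Scheduled 15%. anti-dumping (Isolde, 10.2.1): +40%; total 15% + 40% = 55%. → 55%.
Line B: linen → 10.2; woven → 10.2.1; bleached → 10.2.1.1. Scheduled 23%. No special measure applies. → 23%.
Line C: linen → 10.2; nonwoven → 10.2.2; dyed → 10.2.2.3. Scheduled 10%. Fenwick agreement on 10.2.2: RVC < 65%. → 10%.
Line D: linen → 10.2; knitted → 10.2.3; printed → 10.2.3.3. Scheduled 6%. Fenwick agreement on 10.2.2: 10.2.3.3 not covered. → 6%.
Sum: 55% + 23% + 10% + 6% = 94%.

94%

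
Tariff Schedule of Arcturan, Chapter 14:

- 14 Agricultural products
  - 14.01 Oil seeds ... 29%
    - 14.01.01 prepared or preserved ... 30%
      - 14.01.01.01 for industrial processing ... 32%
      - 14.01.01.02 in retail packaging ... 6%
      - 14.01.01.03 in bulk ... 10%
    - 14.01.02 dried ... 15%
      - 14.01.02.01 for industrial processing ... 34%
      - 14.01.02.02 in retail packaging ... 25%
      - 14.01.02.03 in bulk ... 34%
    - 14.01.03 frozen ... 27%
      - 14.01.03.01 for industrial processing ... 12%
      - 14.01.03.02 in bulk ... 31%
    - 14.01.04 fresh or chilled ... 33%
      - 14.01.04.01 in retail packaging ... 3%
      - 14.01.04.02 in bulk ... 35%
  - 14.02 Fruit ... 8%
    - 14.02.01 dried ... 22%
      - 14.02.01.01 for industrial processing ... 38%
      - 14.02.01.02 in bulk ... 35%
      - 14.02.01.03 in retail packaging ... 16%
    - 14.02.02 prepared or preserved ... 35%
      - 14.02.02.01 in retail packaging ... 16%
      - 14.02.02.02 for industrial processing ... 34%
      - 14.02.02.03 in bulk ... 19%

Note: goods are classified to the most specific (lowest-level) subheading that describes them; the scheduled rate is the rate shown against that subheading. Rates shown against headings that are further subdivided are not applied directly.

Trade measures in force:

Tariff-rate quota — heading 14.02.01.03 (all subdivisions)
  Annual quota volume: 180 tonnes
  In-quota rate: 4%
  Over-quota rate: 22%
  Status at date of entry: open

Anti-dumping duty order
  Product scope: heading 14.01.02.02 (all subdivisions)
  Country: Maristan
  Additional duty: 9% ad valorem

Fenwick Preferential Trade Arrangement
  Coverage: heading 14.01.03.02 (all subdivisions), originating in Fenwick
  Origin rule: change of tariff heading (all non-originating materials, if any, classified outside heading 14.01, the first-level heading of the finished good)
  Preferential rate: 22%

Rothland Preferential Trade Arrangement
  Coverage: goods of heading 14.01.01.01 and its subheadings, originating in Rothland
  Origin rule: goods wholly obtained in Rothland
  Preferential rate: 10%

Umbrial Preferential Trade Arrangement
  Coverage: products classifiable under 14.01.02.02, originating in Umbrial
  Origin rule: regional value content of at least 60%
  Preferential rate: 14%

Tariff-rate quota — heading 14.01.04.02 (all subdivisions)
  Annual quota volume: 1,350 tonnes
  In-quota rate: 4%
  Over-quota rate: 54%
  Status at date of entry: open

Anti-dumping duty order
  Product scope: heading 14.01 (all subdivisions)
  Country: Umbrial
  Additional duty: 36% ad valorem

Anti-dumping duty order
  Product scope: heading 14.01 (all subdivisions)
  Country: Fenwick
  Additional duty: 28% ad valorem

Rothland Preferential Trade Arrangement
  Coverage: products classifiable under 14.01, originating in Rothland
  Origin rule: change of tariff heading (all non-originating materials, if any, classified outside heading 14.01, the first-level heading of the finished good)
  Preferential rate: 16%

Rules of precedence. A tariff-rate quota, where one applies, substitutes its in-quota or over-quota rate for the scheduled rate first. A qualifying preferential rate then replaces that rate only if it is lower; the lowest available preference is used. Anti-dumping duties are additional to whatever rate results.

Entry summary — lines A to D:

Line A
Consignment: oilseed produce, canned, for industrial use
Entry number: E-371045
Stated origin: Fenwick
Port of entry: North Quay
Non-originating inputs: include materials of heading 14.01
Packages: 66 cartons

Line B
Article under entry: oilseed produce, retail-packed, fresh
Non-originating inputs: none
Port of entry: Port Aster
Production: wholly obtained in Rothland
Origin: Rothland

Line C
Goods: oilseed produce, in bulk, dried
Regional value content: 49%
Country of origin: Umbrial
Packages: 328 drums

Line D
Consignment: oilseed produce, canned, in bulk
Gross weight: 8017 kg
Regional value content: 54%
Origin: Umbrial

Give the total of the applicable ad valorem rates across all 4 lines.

Line A: oilseed → 14.01; canned → 14.01.01; for industrial use → 14.01.01.01. Scheduled 32%. Fenwick agreement on 14.01.03.02: 14.01.01.01 not covered; anti-dumping (Fenwick, 14.01): +28%; total 32% + 28% = 60%. → 60%.
Line B: oilseed → 14.01; fresh → 14.01.04; retail-packed → 14.01.04.01. Scheduled 3%. Rothland agreement on 14.01.01.01: 14.01.04.01 not covered; Rothland agreement on 14.01: CTH met → 16% available; preference 16% not lower than 3% → no reduction. → 3%.
Line C: oilseed → 14.01; dried → 14.01.02; in bulk → 14.01.02.03. Scheduled 34%. Umbrial agreement on 14.01.02.02: 14.01.02.03 not covered; anti-dumping (Umbrial, 14.01): +36%; total 34% + 36% = 70%. → 70%.
Line D: oilseed → 14.01; canned → 14.01.01; in bulk → 14.01.01.03. Scheduled 10%. Umbrial agreement on 14.01.02.02: 14.01.01.03 not covered; anti-dumping (Umbrial, 14.01): +36%; total 10% + 36% = 46%. → 46%.
Sum: 60% + 3% + 70% + 46% = 179%.

179%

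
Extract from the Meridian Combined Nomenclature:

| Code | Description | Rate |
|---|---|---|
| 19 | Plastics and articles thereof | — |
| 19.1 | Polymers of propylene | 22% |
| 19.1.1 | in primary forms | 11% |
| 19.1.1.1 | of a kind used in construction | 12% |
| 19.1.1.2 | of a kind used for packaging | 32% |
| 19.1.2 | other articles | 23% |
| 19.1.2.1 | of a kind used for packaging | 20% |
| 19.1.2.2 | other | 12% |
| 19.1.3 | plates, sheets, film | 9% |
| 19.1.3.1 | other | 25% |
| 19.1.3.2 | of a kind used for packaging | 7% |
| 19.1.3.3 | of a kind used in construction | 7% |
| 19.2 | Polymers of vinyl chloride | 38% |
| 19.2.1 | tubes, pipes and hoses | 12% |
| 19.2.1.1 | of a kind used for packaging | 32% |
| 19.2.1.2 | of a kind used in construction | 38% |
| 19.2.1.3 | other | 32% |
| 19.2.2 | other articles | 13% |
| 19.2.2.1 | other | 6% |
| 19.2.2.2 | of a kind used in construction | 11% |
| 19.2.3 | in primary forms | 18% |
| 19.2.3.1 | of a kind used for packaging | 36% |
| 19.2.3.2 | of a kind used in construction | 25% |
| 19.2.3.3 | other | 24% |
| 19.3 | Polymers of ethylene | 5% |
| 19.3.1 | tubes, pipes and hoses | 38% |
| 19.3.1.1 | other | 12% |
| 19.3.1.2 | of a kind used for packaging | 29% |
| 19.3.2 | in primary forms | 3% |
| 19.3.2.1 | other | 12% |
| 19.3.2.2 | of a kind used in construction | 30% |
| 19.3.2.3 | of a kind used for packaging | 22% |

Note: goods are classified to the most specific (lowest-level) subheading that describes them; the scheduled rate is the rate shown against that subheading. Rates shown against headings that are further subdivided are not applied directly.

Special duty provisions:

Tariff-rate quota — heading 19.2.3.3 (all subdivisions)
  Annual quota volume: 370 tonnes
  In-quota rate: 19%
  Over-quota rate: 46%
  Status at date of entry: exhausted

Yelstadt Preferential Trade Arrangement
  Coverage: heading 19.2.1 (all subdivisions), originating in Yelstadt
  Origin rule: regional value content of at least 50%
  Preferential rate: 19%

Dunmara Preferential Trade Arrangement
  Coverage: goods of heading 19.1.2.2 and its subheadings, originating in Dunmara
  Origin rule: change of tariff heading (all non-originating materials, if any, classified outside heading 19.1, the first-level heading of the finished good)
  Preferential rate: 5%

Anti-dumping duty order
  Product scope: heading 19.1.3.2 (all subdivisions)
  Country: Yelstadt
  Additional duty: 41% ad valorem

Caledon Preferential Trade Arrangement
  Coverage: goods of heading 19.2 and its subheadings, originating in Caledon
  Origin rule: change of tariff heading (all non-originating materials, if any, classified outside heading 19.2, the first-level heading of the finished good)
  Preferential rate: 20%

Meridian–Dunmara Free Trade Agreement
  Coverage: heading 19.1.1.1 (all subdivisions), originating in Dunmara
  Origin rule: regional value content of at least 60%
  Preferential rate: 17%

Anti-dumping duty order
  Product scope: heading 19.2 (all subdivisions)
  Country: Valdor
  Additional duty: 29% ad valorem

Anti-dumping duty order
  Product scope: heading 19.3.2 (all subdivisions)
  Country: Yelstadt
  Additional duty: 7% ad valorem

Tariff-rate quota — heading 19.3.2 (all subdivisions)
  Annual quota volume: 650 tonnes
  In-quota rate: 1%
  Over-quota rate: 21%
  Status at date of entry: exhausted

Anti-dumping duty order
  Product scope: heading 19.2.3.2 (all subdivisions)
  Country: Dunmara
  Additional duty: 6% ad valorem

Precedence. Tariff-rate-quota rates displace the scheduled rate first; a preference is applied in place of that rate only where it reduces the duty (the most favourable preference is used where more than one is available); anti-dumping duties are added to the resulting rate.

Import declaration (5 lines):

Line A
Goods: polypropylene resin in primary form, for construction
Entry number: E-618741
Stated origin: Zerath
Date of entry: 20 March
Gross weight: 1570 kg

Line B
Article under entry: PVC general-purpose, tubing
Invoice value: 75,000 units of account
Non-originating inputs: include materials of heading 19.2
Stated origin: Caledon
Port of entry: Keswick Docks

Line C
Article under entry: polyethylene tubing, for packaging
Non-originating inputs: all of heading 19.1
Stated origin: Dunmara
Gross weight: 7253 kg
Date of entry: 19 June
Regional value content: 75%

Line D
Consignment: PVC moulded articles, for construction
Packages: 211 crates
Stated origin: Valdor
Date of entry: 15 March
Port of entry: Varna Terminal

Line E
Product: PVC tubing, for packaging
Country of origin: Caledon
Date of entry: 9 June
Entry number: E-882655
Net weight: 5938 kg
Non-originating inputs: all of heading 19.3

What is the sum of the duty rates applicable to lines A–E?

133%

Line A: polypropylene → 19.1; resin in primary form → 19.1.1; for construction → 19.1.1.1. Scheduled 12%. No special measure applies. → 12%.
Line B: PVC → 19.2; tubing → 19.2.1; general-purpose → 19.2.1.3. Scheduled 32%. Caledon agreement on 19.2: CTH not met. → 32%.
Line C: polyethylene → 19.3; tubing → 19.3.1; for packaging → 19.3.1.2. Scheduled 29%. Dunmara agreement on 19.1.2.2: 19.3.1.2 not covered; Dunmara agreement on 19.1.1.1: 19.3.1.2 not covered. → 29%.
Line D: PVC → 19.2; moulded articles → 19.2.2; for construction → 19.2.2.2. Scheduled 11%. anti-dumping (Valdor, 19.2): +29%; total 11% + 29% = 40%. → 40%.
Line E: PVC → 19.2; tubing → 19.2.1; for packaging → 19.2.1.1. Scheduled 32%. Caledon agreement on 19.2: CTH met → 20% available; preferential 20%. → 20%.
Sum: 12% + 32% + 29% + 40% + 20% = 133%.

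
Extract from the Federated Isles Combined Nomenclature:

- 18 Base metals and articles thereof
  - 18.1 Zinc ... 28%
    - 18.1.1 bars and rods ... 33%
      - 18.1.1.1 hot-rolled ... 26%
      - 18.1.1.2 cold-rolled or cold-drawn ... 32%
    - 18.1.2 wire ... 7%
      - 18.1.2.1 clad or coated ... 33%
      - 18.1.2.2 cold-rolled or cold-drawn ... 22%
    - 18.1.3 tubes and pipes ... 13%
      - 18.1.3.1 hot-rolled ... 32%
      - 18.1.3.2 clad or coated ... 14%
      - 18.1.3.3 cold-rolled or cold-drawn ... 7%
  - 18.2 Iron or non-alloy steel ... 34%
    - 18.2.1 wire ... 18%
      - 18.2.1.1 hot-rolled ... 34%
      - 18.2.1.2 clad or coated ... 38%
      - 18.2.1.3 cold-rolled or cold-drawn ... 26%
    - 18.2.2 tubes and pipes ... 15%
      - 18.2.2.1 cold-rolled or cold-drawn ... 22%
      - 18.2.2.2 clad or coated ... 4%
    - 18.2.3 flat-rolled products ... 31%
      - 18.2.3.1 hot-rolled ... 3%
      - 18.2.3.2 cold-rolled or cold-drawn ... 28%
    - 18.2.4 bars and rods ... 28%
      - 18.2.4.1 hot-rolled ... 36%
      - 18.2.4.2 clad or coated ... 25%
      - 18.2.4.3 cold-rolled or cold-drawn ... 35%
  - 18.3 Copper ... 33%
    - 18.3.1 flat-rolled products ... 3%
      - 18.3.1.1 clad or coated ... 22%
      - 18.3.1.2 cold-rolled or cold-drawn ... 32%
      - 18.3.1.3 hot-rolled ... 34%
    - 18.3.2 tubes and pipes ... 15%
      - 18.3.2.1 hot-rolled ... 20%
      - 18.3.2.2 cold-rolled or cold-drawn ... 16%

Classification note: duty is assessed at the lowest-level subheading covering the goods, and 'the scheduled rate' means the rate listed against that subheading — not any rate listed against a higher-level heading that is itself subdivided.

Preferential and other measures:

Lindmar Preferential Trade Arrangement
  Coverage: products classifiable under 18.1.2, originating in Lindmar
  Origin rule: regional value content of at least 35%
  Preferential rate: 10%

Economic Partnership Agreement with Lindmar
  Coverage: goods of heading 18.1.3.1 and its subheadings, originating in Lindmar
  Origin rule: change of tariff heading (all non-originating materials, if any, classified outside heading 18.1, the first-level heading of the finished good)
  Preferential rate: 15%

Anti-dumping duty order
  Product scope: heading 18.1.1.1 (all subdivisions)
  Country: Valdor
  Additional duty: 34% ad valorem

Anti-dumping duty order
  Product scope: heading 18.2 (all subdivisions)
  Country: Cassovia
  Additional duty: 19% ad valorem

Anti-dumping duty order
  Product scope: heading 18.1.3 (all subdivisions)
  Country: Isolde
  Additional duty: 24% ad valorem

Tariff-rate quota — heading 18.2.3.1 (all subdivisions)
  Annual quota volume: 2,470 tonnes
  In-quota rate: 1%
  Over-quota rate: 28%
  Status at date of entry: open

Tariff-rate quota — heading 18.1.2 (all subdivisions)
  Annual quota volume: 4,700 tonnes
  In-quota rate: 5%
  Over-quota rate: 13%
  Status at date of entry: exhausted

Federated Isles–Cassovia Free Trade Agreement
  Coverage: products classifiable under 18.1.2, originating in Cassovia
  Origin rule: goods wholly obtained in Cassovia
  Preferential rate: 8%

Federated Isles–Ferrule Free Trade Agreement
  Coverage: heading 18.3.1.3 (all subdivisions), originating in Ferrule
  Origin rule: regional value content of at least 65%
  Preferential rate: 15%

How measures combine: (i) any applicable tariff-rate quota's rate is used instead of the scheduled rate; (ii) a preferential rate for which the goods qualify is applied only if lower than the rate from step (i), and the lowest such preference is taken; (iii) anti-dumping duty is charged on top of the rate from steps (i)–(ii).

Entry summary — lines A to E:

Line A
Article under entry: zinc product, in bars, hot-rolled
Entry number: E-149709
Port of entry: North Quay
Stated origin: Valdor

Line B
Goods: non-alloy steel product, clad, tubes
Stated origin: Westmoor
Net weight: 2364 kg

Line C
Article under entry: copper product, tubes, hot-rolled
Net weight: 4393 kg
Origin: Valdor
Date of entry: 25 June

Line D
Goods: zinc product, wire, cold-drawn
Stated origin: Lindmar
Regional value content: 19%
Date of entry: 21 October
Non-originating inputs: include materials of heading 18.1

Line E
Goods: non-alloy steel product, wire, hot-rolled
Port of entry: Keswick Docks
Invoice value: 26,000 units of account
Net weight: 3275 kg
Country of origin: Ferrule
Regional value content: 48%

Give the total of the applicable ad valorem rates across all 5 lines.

Line A: zinc → 18.1; in bars → 18.1.1; hot-rolled → 18.1.1.1. Scheduled 26%. anti-dumping (Valdor, 18.1.1.1): +34%; total 26% + 34% = 60%. → 60%.
Line B: non-alloy steel → 18.2; tubes → 18.2.2; clad → 18.2.2.2. Scheduled 4%. No special measure applies. → 4%.
Line C: copper → 18.3; tubes → 18.3.2; hot-rolled → 18.3.2.1. Scheduled 20%. No special measure applies. → 20%.
Line D: zinc → 18.1; wire → 18.1.2; cold-drawn → 18.1.2.2. Scheduled 22%. quota on 18.1.2 exhausted → over-quota 13%; Lindmar agreement on 18.1.2: RVC < 35%; Lindmar agreement on 18.1.3.1: 18.1.2.2 not covered. → 13%.
Line E: non-alloy steel → 18.2; wire → 18.2.1; hot-rolled → 18.2.1.1. Scheduled 34%. Ferrule agreement on 18.3.1.3: 18.2.1.1 not covered. → 34%.
Sum: 60% + 4% + 20% + 13% + 34% = 131%.

131%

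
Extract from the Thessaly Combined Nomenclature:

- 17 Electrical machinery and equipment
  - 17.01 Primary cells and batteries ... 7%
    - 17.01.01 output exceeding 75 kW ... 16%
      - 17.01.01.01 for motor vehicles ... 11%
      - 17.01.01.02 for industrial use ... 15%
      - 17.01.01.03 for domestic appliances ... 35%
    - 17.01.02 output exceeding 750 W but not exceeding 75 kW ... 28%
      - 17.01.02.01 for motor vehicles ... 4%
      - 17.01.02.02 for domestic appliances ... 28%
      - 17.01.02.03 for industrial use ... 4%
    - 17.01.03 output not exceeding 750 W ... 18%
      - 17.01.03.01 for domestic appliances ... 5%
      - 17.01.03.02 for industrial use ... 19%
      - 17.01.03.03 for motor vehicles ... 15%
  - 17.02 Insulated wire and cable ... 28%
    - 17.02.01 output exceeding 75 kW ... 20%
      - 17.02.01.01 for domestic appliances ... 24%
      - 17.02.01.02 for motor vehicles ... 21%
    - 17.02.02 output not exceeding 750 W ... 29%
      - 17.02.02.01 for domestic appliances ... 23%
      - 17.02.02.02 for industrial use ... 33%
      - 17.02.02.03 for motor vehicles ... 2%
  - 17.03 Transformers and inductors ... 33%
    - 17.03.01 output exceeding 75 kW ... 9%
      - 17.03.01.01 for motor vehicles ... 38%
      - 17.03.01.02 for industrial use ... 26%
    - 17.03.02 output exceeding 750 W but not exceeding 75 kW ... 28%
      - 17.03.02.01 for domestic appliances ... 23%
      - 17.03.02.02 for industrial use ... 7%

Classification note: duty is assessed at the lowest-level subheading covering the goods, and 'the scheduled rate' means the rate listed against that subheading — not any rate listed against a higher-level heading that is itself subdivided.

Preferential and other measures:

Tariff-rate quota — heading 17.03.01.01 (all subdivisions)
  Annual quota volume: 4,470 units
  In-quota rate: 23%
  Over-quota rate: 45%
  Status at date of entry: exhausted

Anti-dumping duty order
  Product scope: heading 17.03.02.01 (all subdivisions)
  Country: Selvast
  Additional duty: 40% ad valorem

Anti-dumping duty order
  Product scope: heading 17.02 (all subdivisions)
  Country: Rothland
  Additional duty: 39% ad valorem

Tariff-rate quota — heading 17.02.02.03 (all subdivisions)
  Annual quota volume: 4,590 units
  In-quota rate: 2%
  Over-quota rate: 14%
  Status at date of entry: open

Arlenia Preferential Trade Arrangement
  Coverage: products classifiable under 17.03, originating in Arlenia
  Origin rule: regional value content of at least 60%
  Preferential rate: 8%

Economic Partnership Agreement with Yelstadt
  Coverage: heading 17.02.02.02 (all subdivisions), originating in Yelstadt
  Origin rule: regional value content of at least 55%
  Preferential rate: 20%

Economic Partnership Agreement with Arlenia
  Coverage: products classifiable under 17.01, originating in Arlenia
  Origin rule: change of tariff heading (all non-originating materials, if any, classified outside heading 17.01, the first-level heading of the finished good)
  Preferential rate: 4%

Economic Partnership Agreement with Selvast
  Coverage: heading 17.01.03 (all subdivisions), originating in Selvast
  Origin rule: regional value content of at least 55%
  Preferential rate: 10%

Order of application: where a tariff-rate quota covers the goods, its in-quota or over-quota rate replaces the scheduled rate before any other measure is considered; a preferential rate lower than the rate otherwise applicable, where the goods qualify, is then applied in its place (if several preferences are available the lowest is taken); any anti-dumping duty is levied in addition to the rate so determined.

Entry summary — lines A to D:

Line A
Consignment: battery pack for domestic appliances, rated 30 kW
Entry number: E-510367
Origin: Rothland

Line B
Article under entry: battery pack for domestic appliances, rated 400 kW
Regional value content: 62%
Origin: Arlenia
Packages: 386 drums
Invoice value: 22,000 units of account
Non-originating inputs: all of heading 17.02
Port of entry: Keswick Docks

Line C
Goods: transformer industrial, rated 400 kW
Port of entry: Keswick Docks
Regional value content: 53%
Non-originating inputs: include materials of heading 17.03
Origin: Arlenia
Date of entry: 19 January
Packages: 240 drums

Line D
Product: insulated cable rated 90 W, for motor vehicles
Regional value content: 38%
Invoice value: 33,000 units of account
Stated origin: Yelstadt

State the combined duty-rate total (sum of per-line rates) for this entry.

60%

Line A: battery pack → 17.01; rated 30 kW → 17.01.02; for domestic appliances → 17.01.02.02. Scheduled 28%. No special measure applies. → 28%.
Line B: battery pack → 17.01; rated 400 kW → 17.01.01; for domestic appliances → 17.01.01.03. Scheduled 35%. Arlenia agreement on 17.03: 17.01.01.03 not covered; Arlenia agreement on 17.01: CTH met → 4% available; preferential 4%. → 4%.
Line C: transformer → 17.03; rated 400 kW → 17.03.01; industrial → 17.03.01.02. Scheduled 26%. Arlenia agreement on 17.03: RVC < 60%; Arlenia agreement on 17.01: 17.03.01.02 not covered. → 26%.
Line D: insulated cable → 17.02; rated 90 W → 17.02.02; for motor vehicles → 17.02.02.03. Scheduled 2%. quota on 17.02.02.03 open → in-quota 2%; Yelstadt agreement on 17.02.02.02: 17.02.02.03 not covered. → 2%.
Sum: 28% + 4% + 26% + 2% = 60%.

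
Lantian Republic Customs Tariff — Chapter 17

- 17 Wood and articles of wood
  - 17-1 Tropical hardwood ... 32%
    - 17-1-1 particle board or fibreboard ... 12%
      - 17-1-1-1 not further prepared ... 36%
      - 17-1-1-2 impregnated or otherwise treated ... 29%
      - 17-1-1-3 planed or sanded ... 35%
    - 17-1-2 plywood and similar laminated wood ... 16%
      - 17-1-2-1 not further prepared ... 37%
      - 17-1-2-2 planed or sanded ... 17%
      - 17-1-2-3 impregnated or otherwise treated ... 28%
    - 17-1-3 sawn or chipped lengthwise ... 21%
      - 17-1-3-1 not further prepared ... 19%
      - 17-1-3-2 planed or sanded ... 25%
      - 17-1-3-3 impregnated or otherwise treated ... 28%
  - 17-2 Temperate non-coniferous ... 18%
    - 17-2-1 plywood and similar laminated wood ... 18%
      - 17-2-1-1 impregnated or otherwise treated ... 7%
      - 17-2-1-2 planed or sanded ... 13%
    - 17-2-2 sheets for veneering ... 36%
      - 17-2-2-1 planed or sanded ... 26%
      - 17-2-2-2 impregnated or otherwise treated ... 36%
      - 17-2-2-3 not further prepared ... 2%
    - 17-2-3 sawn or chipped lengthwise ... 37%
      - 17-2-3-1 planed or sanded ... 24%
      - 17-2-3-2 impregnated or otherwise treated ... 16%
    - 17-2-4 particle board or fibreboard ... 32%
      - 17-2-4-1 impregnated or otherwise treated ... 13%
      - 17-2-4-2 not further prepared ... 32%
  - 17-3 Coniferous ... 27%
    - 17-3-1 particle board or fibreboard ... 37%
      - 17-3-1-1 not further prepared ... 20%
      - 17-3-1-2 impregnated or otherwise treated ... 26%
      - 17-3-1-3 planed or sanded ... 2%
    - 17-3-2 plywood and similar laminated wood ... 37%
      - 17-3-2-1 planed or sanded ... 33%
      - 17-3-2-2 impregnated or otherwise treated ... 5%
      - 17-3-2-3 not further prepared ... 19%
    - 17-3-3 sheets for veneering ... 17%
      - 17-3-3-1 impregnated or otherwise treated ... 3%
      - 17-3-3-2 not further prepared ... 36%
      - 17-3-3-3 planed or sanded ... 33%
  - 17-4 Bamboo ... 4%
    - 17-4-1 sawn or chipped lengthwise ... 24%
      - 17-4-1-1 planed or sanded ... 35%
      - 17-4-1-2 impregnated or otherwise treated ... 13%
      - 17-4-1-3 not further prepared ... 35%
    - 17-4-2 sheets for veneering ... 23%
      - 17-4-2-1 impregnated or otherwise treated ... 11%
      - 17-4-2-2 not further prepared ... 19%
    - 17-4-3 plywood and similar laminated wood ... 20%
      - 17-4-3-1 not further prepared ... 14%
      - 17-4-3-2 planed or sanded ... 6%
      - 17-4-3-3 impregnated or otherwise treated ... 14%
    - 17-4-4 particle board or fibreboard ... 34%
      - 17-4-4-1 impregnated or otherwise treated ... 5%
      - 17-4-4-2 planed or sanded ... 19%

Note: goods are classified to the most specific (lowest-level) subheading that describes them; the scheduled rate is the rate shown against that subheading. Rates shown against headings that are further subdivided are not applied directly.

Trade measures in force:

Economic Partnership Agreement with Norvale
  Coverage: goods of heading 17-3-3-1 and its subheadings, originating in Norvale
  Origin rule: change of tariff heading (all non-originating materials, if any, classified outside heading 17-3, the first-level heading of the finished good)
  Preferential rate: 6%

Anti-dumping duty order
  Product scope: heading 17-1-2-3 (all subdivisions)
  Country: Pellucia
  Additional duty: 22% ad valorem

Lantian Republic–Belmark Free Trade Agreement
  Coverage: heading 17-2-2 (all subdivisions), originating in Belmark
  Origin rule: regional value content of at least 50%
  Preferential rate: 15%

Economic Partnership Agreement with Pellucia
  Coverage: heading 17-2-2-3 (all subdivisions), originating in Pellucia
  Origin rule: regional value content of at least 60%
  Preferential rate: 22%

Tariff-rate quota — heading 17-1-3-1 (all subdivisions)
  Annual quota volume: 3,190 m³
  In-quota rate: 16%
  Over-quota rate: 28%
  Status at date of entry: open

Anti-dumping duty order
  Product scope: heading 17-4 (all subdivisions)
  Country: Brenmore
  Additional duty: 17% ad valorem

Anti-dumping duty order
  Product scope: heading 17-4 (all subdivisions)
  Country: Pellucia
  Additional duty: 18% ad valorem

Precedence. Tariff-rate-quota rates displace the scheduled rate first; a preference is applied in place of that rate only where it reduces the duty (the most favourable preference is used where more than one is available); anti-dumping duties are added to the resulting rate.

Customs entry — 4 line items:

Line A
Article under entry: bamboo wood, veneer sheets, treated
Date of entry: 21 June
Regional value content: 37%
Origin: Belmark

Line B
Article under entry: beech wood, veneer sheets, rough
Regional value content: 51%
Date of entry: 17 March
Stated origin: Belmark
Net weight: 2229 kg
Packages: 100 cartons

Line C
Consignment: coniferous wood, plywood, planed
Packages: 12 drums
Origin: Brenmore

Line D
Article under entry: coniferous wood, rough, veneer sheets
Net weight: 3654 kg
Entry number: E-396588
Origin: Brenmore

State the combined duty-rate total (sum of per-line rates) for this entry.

82%

Line A: bamboo → 17-4; veneer sheets → 17-4-2; treated → 17-4-2-1. Scheduled 11%. Belmark agreement on 17-2-2: 17-4-2-1 not covered. → 11%.
Line B: beech → 17-2; veneer sheets → 17-2-2; rough → 17-2-2-3. Scheduled 2%. Belmark agreement on 17-2-2: RVC ≥ 50% → 15% available; preference 15% not lower than 2% → no reduction. → 2%.
Line C: coniferous → 17-3; plywood → 17-3-2; planed → 17-3-2-1. Scheduled 33%. No special measure applies. → 33%.
Line D: coniferous → 17-3; veneer sheets → 17-3-3; rough → 17-3-3-2. Scheduled 36%. No special measure applies. → 36%.
Sum: 11% + 2% + 33% + 36% = 82%.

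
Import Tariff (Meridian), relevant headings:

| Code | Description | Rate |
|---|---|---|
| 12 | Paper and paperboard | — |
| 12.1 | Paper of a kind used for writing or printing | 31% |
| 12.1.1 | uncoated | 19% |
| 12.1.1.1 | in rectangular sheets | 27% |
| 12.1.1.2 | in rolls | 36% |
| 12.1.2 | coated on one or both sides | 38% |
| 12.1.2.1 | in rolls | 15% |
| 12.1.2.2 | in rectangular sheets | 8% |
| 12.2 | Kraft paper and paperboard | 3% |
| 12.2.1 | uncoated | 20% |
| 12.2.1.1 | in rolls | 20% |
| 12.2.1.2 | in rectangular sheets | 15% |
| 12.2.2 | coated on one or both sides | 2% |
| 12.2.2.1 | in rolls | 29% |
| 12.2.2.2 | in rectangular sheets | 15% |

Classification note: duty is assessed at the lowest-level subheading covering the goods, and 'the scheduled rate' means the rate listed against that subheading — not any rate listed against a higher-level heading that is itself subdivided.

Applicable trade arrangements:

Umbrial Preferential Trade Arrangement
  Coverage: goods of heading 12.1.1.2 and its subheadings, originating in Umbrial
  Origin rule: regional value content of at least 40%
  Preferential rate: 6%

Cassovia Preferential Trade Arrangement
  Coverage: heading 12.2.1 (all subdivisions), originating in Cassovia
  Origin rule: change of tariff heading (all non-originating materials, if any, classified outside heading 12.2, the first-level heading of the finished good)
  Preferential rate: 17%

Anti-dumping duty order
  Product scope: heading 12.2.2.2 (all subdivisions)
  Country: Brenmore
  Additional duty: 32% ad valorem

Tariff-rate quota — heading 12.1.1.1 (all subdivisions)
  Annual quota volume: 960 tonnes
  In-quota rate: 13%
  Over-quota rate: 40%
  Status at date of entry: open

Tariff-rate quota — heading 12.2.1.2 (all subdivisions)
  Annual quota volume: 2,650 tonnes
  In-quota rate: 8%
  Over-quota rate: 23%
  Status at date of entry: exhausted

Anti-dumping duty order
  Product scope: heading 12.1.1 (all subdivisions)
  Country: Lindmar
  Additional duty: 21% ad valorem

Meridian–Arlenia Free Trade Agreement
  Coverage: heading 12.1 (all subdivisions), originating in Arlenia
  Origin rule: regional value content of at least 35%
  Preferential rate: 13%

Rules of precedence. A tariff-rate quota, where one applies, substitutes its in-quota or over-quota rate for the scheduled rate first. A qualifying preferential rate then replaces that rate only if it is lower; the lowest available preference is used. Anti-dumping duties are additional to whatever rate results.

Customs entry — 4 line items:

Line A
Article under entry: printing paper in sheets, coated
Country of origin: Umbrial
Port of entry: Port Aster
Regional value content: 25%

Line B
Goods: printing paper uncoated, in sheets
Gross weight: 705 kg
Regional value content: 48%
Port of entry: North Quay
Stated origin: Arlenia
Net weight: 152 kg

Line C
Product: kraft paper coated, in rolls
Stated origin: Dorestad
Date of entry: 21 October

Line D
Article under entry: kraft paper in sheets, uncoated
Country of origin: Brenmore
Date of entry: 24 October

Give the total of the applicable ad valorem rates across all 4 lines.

Line A: printing paper → 12.1; coated → 12.1.2; in sheets → 12.1.2.2. Scheduled 8%. Umbrial agreement on 12.1.1.2: 12.1.2.2 not covered. → 8%.
Line B: printing paper → 12.1; uncoated → 12.1.1; in sheets → 12.1.1.1. Scheduled 27%. quota on 12.1.1.1 open → in-quota 13%; Arlenia agreement on 12.1: RVC ≥ 35% → 13% available; preference 13% not lower than 13% → no reduction. → 13%.
Line C: kraft paper → 12.2; coated → 12.2.2; in rolls → 12.2.2.1. Scheduled 29%. No special measure applies. → 29%.
Line D: kraft paper → 12.2; uncoated → 12.2.1; in sheets → 12.2.1.2. Scheduled 15%. quota on 12.2.1.2 exhausted → over-quota 23%. → 23%.
Sum: 8% + 13% + 29% + 23% = 73%.

73%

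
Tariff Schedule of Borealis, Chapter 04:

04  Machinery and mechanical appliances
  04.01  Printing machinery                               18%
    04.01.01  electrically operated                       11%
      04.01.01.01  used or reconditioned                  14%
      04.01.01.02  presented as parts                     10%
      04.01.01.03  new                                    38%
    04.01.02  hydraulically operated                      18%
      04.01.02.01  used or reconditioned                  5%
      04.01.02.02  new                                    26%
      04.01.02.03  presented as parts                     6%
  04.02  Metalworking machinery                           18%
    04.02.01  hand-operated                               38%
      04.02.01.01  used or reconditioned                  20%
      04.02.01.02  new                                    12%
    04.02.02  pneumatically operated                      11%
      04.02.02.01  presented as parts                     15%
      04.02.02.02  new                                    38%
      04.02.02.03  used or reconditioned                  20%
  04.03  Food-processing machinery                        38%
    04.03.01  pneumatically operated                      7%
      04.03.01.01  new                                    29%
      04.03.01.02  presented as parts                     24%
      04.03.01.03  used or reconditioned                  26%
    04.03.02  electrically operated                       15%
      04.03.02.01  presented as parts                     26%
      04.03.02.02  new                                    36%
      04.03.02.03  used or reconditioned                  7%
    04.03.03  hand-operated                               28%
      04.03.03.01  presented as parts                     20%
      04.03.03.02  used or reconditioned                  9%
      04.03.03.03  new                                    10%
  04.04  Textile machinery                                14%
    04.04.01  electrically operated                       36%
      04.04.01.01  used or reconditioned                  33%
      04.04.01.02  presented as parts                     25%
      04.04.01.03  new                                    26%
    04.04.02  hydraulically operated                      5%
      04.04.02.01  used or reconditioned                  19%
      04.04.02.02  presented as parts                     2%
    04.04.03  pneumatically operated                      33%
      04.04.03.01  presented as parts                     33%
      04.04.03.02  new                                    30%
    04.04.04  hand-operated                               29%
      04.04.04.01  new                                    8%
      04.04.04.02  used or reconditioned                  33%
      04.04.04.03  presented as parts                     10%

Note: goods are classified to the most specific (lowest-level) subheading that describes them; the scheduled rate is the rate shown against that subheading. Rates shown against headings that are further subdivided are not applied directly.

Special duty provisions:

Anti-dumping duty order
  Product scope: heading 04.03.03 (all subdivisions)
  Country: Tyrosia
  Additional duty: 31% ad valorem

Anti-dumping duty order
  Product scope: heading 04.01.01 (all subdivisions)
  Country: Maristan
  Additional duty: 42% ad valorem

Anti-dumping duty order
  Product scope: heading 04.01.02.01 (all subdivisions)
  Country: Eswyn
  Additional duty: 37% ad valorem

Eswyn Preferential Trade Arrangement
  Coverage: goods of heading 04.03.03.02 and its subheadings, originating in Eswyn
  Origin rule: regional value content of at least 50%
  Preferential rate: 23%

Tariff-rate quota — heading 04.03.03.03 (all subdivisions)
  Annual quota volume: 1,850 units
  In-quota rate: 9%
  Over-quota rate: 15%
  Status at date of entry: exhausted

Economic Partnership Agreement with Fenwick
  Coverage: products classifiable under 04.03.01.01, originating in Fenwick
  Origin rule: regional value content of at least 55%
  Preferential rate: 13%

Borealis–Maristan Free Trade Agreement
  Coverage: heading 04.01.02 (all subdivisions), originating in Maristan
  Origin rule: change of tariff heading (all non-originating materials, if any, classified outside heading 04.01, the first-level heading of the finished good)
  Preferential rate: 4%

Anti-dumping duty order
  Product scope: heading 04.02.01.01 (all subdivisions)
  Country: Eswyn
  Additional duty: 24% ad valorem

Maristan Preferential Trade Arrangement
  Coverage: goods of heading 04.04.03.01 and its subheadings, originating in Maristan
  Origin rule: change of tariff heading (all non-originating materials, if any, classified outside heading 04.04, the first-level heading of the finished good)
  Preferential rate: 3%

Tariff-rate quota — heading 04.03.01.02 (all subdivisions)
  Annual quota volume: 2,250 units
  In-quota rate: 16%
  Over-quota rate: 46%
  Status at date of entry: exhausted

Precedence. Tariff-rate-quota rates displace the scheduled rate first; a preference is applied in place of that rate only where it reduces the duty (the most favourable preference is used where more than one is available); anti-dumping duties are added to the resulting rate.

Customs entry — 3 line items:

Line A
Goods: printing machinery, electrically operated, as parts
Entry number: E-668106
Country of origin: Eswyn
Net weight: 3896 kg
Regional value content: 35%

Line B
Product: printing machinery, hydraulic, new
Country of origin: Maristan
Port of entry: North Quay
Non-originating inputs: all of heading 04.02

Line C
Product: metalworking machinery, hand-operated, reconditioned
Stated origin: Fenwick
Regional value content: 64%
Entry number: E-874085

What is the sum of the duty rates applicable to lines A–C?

34%

Line A: printing → 04.01; electrically operated → 04.01.01; as parts → 04.01.01.02. Scheduled 10%. Eswyn agreement on 04.03.03.02: 04.01.01.02 not covered. → 10%.
Line B: printing → 04.01; hydraulic → 04.01.02; new → 04.01.02.02. Scheduled 26%. Maristan agreement on 04.01.02: CTH met → 4% available; Maristan agreement on 04.04.03.01: 04.01.02.02 not covered; preferential 4%. → 4%.
Line C: metalworking → 04.02; hand-operated → 04.02.01; reconditioned → 04.02.01.01. Scheduled 20%. Fenwick agreement on 04.03.01.01: 04.02.01.01 not covered. → 20%.
Sum: 10% + 4% + 20% = 34%.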